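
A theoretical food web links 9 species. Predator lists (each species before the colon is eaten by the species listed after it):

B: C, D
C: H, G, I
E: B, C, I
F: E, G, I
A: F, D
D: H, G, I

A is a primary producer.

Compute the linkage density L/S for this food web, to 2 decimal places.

L/S = 1.78

There are L = 16 links among S = 9 species.
L/S = 16/9 = 1.7778 ≈ 1.78.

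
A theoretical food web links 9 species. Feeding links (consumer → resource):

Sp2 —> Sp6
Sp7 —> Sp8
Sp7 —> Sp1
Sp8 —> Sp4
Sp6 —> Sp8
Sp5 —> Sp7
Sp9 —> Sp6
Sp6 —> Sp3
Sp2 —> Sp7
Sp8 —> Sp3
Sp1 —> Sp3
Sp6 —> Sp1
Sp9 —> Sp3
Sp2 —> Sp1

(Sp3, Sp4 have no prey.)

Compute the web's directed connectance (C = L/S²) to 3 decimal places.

C = 0.173

The web has S = 9 species and L = 14 feeding links.
C = L / S² = 14 / 81 = 0.1728 ≈ 0.173.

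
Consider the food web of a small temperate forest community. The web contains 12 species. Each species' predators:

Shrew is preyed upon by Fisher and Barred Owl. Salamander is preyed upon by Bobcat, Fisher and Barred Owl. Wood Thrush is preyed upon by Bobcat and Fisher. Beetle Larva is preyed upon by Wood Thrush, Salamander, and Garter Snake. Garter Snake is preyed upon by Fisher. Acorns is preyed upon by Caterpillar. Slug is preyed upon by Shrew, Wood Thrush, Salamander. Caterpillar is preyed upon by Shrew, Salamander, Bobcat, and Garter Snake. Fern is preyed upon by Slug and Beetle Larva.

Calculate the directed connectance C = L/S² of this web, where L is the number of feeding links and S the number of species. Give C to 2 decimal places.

C = 0.15

The web has S = 12 species and L = 21 feeding links.
C = L / S² = 21 / 144 = 0.1458 ≈ 0.15.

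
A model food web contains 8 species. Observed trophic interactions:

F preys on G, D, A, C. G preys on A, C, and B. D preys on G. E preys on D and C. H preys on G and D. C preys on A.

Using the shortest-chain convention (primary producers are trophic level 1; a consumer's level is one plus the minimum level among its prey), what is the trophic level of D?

A is a producer → level 1.
G eats A → level 2.
D eats G → level 3.
No prey of D is below level 2, so 3 is the minimum.

Trophic level 3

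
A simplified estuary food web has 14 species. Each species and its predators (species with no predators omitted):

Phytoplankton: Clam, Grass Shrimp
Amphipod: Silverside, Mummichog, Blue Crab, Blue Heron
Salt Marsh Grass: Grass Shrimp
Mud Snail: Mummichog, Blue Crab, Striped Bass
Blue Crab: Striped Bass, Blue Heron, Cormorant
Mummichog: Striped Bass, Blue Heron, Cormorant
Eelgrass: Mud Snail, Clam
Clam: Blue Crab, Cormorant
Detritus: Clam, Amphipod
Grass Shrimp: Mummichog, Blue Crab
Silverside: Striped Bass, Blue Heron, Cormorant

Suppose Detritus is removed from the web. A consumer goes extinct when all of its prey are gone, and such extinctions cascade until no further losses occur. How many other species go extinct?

Remove Detritus.
Round 1: Amphipod (all prey gone) → extinct.
Round 2: Silverside (all prey gone) → extinct.
No further losses. Total secondary extinctions: 2.

2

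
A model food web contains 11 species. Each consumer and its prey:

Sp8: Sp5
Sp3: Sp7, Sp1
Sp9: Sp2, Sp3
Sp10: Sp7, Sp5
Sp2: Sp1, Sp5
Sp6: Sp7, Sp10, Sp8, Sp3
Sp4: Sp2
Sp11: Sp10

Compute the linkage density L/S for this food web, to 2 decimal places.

There are L = 15 links among S = 11 species.
L/S = 15/11 = 1.3636 ≈ 1.36.

L/S = 1.36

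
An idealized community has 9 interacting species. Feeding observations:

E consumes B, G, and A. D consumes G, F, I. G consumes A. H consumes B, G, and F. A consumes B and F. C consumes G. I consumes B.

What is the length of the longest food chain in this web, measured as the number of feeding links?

3 links

One longest chain: F → A → G → D.
It has 4 species and 3 links.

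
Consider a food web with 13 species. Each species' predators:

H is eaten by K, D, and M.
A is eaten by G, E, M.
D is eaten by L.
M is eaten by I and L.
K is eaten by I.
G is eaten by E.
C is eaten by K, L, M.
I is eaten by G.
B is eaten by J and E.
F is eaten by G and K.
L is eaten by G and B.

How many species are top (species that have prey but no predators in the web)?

2

Top species (has prey, but nothing eats it): E, J.
Count: 2.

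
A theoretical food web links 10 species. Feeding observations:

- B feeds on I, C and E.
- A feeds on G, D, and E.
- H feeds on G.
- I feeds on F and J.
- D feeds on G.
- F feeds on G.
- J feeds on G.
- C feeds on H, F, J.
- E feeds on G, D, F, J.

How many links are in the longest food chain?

3 links

One longest chain: G → F → E → A.
It has 4 species and 3 links.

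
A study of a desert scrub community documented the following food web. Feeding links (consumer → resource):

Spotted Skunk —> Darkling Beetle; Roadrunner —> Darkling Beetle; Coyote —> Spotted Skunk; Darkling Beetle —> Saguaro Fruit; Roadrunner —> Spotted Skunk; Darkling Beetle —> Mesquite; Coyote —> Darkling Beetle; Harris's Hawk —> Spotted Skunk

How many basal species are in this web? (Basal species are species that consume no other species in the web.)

Basal species (no prey listed): Saguaro Fruit, Mesquite.
Count: 2.

2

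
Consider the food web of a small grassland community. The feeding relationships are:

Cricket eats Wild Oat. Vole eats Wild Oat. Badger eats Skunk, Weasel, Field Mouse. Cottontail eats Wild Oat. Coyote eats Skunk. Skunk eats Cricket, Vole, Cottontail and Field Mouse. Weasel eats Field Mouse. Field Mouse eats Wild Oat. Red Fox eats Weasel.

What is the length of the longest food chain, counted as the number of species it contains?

One longest chain: Wild Oat → Field Mouse → Weasel → Red Fox.
It has 4 species and 3 links.

4 species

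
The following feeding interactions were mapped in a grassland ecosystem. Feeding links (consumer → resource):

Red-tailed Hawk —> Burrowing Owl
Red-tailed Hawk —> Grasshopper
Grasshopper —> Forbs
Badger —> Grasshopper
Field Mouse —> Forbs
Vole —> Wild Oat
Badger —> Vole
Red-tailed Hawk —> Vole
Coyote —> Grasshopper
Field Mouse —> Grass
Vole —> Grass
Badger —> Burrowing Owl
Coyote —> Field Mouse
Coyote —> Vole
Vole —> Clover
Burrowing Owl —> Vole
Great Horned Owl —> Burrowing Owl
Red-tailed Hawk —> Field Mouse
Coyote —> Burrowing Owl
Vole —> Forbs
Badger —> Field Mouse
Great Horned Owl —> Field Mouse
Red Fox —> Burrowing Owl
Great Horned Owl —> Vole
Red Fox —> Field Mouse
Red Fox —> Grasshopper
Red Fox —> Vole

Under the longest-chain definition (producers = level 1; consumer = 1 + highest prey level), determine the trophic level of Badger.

Trophic level 4

Grass is a producer → level 1.
Vole eats Grass (level 1); other prey at levels: Clover 1, Forbs 1, Wild Oat 1 → level 2.
Burrowing Owl eats Vole → level 3.
Badger eats Burrowing Owl (level 3); other prey at levels: Grasshopper 2, Vole 2, Field Mouse 2 → level 4.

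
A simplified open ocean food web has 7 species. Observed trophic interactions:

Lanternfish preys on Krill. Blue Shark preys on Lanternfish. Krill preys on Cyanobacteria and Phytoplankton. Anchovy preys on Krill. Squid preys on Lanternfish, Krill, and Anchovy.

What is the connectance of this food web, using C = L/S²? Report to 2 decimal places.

C = 0.16

The web has S = 7 species and L = 8 feeding links.
C = L / S² = 8 / 49 = 0.1633 ≈ 0.16.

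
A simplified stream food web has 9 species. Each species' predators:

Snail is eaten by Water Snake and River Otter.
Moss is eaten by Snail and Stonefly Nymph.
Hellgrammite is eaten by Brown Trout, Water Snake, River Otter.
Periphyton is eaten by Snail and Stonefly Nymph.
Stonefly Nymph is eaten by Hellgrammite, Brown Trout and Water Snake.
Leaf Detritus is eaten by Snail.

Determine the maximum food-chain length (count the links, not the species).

3 links

One longest chain: Periphyton → Stonefly Nymph → Hellgrammite → Water Snake.
It has 4 species and 3 links.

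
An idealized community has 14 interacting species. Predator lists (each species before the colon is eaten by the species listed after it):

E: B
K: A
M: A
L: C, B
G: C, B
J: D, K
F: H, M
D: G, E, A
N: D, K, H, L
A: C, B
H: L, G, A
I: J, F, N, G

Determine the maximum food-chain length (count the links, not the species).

4 links

One longest chain: I → F → H → L → C.
It has 5 species and 4 links.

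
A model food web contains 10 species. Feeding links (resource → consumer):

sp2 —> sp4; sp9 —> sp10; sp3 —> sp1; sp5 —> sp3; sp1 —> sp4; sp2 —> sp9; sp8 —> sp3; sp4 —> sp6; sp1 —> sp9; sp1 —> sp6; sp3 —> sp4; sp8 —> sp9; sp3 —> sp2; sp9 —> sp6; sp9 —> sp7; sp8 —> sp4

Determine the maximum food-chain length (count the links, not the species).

4 links

One longest chain: sp8 → sp3 → sp1 → sp4 → sp6.
It has 5 species and 4 links.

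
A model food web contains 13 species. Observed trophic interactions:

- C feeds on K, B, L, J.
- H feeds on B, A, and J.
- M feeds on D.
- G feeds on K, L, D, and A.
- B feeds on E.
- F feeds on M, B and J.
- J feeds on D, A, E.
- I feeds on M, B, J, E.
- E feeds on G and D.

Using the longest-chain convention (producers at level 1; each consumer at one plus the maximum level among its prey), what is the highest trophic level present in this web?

5

Producers (level 1): D, K, A, L.
D → G → E → J → H gives H level 5.
No species has a prey at level 5, so no species reaches level 6.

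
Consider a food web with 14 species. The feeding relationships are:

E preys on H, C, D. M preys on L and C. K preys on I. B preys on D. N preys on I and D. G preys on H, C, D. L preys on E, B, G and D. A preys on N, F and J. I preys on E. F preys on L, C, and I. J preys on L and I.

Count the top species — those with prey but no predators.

Top species (has prey, but nothing eats it): K, M, A.
Count: 3.

3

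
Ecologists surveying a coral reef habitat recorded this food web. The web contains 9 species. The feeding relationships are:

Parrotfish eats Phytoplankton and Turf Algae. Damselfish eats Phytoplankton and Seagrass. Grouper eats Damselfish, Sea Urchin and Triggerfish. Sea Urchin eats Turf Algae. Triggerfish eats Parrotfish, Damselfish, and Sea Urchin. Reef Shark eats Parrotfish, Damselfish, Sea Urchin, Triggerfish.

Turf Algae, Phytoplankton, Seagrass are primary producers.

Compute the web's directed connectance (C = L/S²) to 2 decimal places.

The web has S = 9 species and L = 15 feeding links.
C = L / S² = 15 / 81 = 0.1852 ≈ 0.19.

C = 0.19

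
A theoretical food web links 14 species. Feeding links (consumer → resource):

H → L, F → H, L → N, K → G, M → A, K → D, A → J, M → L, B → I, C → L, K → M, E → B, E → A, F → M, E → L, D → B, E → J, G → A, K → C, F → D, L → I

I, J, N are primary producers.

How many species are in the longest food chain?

One longest chain: I → L → H → F.
It has 4 species and 3 links.

4 species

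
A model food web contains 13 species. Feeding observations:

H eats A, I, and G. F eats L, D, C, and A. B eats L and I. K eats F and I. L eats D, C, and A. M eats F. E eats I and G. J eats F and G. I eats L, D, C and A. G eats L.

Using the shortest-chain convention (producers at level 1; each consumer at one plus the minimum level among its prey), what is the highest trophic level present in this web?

3

Producers (level 1): A, C, D.
Following each consumer down to its lowest-level prey: A → I → E (levels 1 through 3).
All prey of E (I 2, G 3) are at level 2 or above, so E is at level 1 + 2 = 3.
Every consumer has at least one prey at level 2 or below, so none exceeds level 3.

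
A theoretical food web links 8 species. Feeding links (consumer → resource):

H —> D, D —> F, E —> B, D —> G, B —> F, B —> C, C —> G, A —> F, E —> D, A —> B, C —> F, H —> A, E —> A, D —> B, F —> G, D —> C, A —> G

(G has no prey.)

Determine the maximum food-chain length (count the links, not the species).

One longest chain: G → F → C → B → A → H.
It has 6 species and 5 links.

5 links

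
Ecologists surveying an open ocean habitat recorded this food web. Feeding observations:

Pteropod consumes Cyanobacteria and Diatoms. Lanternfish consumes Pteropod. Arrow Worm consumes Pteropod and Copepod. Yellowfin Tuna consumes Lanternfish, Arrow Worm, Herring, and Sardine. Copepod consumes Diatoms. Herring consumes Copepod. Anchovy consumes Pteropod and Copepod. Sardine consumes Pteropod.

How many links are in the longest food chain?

One longest chain: Diatoms → Pteropod → Arrow Worm → Yellowfin Tuna.
It has 4 species and 3 links.

3 links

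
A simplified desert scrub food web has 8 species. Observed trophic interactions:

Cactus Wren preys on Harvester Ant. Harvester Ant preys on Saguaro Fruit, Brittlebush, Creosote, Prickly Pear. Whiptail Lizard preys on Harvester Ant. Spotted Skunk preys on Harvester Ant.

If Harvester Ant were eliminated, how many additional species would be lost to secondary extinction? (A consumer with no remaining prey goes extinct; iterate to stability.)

Remove Harvester Ant.
Round 1: Spotted Skunk (all prey gone), Cactus Wren (all prey gone), Whiptail Lizard (all prey gone) → extinct.
No further losses. Total secondary extinctions: 3.

3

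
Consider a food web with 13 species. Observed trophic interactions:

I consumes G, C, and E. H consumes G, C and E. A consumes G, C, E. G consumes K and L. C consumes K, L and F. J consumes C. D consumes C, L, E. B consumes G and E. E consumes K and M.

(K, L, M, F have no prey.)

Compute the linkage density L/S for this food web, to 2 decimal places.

L/S = 1.69

There are L = 22 links among S = 13 species.
L/S = 22/13 = 1.6923 ≈ 1.69.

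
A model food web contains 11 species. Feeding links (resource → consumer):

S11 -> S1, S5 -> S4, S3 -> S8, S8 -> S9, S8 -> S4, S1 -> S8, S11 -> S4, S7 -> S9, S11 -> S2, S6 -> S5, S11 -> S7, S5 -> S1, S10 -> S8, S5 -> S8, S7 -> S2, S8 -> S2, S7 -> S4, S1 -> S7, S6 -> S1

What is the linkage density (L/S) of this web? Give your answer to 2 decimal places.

L/S = 1.73

There are L = 19 links among S = 11 species.
L/S = 19/11 = 1.7273 ≈ 1.73.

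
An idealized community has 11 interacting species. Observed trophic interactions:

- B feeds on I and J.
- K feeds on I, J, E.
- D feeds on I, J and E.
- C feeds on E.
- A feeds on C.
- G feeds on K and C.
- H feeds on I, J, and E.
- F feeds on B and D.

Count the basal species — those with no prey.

3

Basal species (no prey listed): I, J, E.
Count: 3.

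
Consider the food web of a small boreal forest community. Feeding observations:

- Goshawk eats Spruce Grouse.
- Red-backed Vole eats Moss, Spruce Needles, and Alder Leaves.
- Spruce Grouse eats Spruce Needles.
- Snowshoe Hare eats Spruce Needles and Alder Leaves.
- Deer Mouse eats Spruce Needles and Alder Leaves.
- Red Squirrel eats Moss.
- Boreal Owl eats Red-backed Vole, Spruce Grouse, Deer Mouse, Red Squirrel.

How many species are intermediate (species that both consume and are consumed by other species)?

4

Intermediate species (has both prey and predators): Spruce Grouse, Red-backed Vole, Deer Mouse, Red Squirrel.
Count: 4.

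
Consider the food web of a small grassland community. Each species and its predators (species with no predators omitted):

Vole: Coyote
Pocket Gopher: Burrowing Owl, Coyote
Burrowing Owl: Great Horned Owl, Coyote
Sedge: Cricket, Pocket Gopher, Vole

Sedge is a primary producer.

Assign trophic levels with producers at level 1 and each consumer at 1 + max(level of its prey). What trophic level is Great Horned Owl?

Trophic level 4

Sedge is a producer → level 1.
Pocket Gopher eats Sedge → level 2.
Burrowing Owl eats Pocket Gopher → level 3.
Great Horned Owl eats Burrowing Owl → level 4.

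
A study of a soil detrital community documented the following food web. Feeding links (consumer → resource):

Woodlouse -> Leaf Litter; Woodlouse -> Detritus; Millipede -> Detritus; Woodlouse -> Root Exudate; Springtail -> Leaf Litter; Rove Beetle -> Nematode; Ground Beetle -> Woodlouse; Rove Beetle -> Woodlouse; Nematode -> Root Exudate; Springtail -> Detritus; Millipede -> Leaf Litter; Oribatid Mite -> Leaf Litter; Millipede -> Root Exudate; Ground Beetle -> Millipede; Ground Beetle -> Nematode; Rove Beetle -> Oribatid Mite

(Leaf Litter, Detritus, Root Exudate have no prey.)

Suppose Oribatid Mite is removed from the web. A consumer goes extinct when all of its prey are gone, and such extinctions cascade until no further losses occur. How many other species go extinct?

Remove Oribatid Mite.
Every predator of it retains at least one other prey: Rove Beetle still has Nematode, Woodlouse.
No consumer loses all prey, so no secondary extinctions occur.

0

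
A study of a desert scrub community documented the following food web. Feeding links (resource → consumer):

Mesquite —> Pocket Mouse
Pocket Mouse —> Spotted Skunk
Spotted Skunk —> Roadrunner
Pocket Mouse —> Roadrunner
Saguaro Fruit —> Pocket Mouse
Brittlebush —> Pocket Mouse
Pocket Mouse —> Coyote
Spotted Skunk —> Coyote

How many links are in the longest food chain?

3 links

One longest chain: Brittlebush → Pocket Mouse → Spotted Skunk → Roadrunner.
It has 4 species and 3 links.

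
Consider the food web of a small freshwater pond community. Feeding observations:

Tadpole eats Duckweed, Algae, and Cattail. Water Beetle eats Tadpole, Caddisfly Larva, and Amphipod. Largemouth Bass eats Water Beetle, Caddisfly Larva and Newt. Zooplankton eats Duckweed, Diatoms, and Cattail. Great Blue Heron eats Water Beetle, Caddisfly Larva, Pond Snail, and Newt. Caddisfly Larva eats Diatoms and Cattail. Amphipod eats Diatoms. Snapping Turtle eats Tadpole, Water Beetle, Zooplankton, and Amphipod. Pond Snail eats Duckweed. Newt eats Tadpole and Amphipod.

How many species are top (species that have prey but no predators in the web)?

Top species (has prey, but nothing eats it): Largemouth Bass, Snapping Turtle, Great Blue Heron.
Count: 3.

3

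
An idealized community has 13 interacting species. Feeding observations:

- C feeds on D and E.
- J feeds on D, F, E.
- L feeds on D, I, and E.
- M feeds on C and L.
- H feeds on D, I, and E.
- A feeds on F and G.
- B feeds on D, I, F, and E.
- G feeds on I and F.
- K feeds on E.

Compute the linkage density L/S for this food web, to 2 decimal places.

L/S = 1.69

There are L = 22 links among S = 13 species.
L/S = 22/13 = 1.6923 ≈ 1.69.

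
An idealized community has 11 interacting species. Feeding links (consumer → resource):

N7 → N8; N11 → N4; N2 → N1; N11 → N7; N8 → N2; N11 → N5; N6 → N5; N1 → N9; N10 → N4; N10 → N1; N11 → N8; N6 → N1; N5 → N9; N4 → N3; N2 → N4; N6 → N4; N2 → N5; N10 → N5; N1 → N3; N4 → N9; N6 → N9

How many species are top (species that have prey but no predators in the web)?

Top species (has prey, but nothing eats it): N6, N10, N11.
Count: 3.

3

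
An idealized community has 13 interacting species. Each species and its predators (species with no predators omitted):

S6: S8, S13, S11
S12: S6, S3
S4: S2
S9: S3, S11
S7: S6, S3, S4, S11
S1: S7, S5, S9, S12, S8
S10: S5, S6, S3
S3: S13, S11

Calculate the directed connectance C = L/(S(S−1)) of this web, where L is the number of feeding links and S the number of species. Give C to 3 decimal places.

C = 0.141

The web has S = 13 species and L = 22 feeding links.
C = L / (S(S−1)) = 22 / 156 = 0.1410 ≈ 0.141.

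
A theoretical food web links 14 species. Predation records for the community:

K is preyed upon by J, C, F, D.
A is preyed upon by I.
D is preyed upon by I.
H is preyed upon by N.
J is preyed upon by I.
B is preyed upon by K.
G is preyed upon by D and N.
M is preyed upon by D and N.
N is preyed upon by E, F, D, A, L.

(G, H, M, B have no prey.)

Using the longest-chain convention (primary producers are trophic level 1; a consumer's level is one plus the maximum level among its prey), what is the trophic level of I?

Trophic level 4

B is a producer → level 1.
K eats B → level 2.
J eats K → level 3.
I eats J (level 3); other prey at levels: D 3, A 3 → level 4.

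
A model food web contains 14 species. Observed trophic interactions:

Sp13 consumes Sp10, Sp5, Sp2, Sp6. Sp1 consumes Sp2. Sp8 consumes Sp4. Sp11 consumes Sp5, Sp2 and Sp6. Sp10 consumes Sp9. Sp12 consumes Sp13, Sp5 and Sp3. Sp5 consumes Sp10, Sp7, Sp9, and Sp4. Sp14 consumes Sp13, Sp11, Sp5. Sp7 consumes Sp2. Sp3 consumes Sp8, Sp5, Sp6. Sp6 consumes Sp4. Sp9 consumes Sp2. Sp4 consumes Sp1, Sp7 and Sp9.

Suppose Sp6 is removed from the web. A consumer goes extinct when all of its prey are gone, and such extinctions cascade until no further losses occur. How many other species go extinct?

0

Remove Sp6.
Every predator of it retains at least one other prey: Sp3 still has Sp8, Sp5; Sp11 still has Sp2, Sp5; Sp13 still has Sp2, Sp10, Sp5.
No consumer loses all prey, so no secondary extinctions occur.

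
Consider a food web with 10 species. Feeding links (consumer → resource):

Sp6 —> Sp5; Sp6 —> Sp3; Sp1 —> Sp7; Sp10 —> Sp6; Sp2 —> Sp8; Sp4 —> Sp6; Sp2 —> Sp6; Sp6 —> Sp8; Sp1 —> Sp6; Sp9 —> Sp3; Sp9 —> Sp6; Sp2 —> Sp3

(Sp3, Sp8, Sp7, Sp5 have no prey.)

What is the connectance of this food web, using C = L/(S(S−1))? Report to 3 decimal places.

C = 0.133

The web has S = 10 species and L = 12 feeding links.
C = L / (S(S−1)) = 12 / 90 = 0.1333 ≈ 0.133.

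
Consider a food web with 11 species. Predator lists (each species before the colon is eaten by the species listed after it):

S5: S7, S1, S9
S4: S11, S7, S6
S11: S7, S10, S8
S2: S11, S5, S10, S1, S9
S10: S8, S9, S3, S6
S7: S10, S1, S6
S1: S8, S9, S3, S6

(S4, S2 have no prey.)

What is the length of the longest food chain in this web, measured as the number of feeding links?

4 links

One longest chain: S4 → S11 → S7 → S10 → S8.
It has 5 species and 4 links.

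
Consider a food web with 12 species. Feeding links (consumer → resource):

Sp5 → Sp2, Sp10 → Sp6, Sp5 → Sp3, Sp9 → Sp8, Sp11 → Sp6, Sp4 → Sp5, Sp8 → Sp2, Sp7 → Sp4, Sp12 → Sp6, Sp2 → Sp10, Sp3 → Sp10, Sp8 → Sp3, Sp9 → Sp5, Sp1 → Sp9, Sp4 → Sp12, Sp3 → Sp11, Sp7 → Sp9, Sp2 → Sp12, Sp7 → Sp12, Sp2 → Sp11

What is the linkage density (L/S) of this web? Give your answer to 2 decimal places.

There are L = 20 links among S = 12 species.
L/S = 20/12 = 1.6667 ≈ 1.67.

L/S = 1.67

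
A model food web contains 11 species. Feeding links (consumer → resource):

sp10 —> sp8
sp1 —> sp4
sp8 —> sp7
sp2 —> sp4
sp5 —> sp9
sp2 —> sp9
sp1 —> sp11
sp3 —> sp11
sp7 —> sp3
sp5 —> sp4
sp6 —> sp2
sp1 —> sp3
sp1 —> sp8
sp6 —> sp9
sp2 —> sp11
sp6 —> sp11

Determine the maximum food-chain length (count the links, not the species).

4 links

One longest chain: sp11 → sp3 → sp7 → sp8 → sp10.
It has 5 species and 4 links.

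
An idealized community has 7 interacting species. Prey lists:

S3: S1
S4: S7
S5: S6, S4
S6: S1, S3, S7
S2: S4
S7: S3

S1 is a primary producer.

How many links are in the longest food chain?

4 links

One longest chain: S1 → S3 → S7 → S4 → S2.
It has 5 species and 4 links.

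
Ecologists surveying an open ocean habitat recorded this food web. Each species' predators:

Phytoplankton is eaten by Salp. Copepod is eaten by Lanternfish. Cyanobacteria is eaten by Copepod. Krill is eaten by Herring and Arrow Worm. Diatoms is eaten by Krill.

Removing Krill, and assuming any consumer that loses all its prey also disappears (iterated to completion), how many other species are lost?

2

Remove Krill.
Round 1: Herring (all prey gone), Arrow Worm (all prey gone) → extinct.
No further losses. Total secondary extinctions: 2.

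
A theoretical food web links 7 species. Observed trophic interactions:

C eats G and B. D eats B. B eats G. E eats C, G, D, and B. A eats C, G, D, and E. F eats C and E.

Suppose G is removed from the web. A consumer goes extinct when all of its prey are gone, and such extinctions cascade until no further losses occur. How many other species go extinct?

6

Remove G.
Round 1: B (all prey gone) → extinct.
Round 2: D (all prey gone), C (all prey gone) → extinct.
Round 3: E (all prey gone) → extinct.
Round 4: A (all prey gone), F (all prey gone) → extinct.
No further losses. Total secondary extinctions: 6.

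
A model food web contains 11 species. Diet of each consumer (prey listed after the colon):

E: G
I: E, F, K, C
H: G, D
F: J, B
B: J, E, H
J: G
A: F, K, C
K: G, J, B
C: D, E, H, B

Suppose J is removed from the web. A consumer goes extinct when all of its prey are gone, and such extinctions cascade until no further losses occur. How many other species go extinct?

0

Remove J.
Every predator of it retains at least one other prey: B still has E, H; F still has B; K still has G, B.
No consumer loses all prey, so no secondary extinctions occur.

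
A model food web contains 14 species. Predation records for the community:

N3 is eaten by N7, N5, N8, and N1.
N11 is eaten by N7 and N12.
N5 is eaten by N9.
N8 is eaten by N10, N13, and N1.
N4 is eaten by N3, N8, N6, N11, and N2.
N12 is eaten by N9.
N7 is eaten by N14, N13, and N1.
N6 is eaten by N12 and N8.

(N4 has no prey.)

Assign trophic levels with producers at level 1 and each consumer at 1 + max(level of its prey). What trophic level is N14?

N4 is a producer → level 1.
N3 eats N4 → level 2.
N7 eats N3 (level 2); other prey at levels: N11 2 → level 3.
N14 eats N7 → level 4.

Trophic level 4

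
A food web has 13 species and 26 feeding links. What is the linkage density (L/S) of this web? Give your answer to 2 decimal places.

L/S = 2.00

There are L = 26 links among S = 13 species.
L/S = 26/13 = 2.0000 ≈ 2.00.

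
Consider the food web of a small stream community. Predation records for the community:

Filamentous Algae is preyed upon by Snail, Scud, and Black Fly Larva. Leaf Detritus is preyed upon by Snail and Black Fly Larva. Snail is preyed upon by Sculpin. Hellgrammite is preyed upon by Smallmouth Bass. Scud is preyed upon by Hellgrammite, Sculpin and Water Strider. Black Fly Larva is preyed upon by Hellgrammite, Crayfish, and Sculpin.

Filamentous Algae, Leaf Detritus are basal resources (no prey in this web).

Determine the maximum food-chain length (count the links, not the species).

One longest chain: Filamentous Algae → Scud → Hellgrammite → Smallmouth Bass.
It has 4 species and 3 links.

3 links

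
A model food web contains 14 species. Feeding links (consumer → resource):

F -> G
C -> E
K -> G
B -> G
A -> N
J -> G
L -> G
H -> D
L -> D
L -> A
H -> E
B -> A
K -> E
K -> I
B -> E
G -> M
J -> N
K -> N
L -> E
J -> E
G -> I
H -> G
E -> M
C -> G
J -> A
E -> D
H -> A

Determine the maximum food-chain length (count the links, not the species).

One longest chain: N → A → H.
It has 3 species and 2 links.

2 links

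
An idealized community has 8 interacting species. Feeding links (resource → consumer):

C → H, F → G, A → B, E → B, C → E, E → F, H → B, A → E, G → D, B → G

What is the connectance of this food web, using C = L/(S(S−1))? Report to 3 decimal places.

The web has S = 8 species and L = 10 feeding links.
C = L / (S(S−1)) = 10 / 56 = 0.1786 ≈ 0.179.

C = 0.179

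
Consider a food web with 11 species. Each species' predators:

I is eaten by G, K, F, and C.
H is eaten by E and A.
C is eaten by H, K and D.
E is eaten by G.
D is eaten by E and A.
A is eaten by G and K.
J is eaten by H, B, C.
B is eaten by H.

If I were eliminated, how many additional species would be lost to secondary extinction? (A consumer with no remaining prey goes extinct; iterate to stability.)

Remove I.
Round 1: F (all prey gone) → extinct.
No further losses. Total secondary extinctions: 1.

1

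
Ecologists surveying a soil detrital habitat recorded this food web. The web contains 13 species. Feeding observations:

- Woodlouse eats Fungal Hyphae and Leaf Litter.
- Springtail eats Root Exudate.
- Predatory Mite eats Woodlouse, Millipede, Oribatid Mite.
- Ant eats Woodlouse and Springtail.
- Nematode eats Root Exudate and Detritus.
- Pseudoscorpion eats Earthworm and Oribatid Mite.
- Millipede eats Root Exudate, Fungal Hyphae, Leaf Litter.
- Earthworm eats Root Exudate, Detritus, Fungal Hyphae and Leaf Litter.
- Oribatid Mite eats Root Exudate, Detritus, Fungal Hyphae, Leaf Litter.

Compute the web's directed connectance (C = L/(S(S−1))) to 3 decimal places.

The web has S = 13 species and L = 23 feeding links.
C = L / (S(S−1)) = 23 / 156 = 0.1474 ≈ 0.147.

C = 0.147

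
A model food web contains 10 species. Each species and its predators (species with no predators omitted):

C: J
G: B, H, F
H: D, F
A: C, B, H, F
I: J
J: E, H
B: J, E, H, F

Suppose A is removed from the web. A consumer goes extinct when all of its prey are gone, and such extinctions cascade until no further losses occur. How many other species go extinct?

Remove A.
Round 1: C (all prey gone) → extinct.
No further losses. Total secondary extinctions: 1.

1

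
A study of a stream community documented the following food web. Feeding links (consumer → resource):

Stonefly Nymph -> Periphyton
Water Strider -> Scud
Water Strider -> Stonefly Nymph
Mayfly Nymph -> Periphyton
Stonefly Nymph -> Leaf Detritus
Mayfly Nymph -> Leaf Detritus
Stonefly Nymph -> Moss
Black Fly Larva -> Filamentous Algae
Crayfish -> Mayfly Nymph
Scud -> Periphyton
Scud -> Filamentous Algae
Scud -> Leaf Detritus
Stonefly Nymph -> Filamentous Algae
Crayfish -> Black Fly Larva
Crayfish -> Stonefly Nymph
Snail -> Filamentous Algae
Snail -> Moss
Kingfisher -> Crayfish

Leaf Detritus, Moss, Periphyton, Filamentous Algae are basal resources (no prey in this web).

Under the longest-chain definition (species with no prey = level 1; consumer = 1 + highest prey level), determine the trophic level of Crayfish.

Trophic level 3

Leaf Detritus has no prey (basal) → level 1.
Stonefly Nymph eats Leaf Detritus (level 1); other prey at levels: Moss 1, Periphyton 1, Filamentous Algae 1 → level 2.
Crayfish eats Stonefly Nymph (level 2); other prey at levels: Black Fly Larva 2, Mayfly Nymph 2 → level 3.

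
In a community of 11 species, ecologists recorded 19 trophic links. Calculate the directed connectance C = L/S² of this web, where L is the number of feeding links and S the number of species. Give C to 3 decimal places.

The web has S = 11 species and L = 19 feeding links.
C = L / S² = 19 / 121 = 0.1570 ≈ 0.157.

C = 0.157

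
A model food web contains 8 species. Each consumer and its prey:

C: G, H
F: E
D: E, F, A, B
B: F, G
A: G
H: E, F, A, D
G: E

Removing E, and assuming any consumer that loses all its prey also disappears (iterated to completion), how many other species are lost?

Remove E.
Round 1: F (all prey gone), G (all prey gone) → extinct.
Round 2: A (all prey gone), B (all prey gone) → extinct.
Round 3: D (all prey gone) → extinct.
Round 4: H (all prey gone) → extinct.
Round 5: C (all prey gone) → extinct.
No further losses. Total secondary extinctions: 7.

7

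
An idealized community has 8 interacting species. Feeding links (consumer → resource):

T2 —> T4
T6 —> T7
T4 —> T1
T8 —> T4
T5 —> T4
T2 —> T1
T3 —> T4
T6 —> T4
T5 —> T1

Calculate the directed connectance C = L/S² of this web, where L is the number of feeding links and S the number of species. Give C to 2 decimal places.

C = 0.14

The web has S = 8 species and L = 9 feeding links.
C = L / S² = 9 / 64 = 0.1406 ≈ 0.14.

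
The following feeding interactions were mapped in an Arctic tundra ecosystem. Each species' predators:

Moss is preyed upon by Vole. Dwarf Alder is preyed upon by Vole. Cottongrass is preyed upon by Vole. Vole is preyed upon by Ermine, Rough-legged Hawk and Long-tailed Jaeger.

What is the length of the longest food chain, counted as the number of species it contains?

3 species

One longest chain: Cottongrass → Vole → Rough-legged Hawk.
It has 3 species and 2 links.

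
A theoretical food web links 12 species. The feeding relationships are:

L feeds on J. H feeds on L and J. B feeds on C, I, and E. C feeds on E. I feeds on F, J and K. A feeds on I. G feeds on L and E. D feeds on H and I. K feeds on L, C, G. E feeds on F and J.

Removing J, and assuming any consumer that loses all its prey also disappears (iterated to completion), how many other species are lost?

2

Remove J.
Round 1: L (all prey gone) → extinct.
Round 2: H (all prey gone) → extinct.
No further losses. Total secondary extinctions: 2.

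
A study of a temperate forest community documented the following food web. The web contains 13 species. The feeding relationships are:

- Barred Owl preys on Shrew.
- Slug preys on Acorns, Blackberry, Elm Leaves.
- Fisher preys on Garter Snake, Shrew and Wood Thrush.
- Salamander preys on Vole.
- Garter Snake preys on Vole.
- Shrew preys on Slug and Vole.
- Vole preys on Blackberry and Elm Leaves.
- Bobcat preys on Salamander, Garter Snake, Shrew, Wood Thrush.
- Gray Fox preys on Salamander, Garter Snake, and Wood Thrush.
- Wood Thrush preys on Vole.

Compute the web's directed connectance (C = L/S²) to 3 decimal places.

The web has S = 13 species and L = 21 feeding links.
C = L / S² = 21 / 169 = 0.1243 ≈ 0.124.

C = 0.124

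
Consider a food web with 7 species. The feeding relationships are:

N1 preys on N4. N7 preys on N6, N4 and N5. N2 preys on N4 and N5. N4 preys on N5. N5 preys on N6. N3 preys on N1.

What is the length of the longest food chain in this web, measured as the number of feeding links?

4 links

One longest chain: N6 → N5 → N4 → N1 → N3.
It has 5 species and 4 links.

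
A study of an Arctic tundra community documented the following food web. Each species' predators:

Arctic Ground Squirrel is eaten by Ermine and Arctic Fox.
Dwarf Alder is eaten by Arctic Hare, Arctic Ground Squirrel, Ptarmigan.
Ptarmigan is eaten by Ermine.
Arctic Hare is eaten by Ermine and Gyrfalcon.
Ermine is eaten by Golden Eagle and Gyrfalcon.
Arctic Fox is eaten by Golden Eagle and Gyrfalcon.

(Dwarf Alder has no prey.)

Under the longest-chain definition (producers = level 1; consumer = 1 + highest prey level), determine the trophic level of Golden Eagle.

Trophic level 4

Dwarf Alder is a producer → level 1.
Arctic Hare eats Dwarf Alder → level 2.
Ermine eats Arctic Hare (level 2); other prey at levels: Arctic Ground Squirrel 2, Ptarmigan 2 → level 3.
Golden Eagle eats Ermine (level 3); other prey at levels: Arctic Fox 3 → level 4.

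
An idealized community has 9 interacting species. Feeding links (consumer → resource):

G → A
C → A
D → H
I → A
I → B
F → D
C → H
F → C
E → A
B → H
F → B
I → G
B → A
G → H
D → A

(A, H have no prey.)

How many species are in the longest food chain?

One longest chain: A → C → F.
It has 3 species and 2 links.

3 species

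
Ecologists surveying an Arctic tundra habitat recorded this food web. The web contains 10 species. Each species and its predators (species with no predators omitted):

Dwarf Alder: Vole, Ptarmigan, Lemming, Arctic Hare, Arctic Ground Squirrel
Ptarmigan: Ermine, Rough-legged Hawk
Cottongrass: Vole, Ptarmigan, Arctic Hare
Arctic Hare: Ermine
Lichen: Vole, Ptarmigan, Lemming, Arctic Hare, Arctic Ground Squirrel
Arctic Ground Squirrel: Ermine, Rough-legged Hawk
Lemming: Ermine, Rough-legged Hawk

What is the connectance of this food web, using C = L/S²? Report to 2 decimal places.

The web has S = 10 species and L = 20 feeding links.
C = L / S² = 20 / 100 = 0.2000 ≈ 0.20.

C = 0.20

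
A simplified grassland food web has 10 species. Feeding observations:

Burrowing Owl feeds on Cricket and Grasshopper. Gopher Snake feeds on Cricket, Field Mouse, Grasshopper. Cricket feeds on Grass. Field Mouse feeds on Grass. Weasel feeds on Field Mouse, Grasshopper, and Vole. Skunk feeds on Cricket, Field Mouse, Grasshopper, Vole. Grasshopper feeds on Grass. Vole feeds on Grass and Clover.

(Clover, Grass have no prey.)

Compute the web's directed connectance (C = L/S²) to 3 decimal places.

The web has S = 10 species and L = 17 feeding links.
C = L / S² = 17 / 100 = 0.1700 ≈ 0.170.

C = 0.170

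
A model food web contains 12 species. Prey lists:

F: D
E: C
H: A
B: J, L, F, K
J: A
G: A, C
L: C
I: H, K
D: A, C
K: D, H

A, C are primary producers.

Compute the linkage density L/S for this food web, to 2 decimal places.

There are L = 17 links among S = 12 species.
L/S = 17/12 = 1.4167 ≈ 1.42.

L/S = 1.42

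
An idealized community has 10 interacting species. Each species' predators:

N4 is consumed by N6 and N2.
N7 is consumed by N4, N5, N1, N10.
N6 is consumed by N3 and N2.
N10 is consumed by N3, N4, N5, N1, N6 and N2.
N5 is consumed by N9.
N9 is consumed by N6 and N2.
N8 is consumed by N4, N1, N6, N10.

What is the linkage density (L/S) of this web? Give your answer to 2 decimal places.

L/S = 2.10

There are L = 21 links among S = 10 species.
L/S = 21/10 = 2.1000 ≈ 2.10.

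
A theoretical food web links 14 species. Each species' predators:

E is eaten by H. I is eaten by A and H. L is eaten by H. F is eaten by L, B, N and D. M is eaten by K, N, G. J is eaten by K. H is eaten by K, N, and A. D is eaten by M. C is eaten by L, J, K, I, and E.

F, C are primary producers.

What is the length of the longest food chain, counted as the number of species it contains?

4 species

One longest chain: F → L → H → K.
It has 4 species and 3 links.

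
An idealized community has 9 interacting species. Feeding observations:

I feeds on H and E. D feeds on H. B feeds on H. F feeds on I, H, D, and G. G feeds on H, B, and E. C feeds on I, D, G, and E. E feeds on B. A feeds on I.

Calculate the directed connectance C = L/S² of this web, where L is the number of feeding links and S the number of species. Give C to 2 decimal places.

C = 0.21

The web has S = 9 species and L = 17 feeding links.
C = L / S² = 17 / 81 = 0.2099 ≈ 0.21.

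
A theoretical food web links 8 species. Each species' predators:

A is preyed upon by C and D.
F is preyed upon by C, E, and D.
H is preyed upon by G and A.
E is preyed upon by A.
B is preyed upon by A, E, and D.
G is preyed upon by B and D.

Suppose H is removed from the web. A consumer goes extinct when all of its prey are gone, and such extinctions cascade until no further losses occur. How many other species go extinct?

Remove H.
Round 1: G (all prey gone) → extinct.
Round 2: B (all prey gone) → extinct.
No further losses. Total secondary extinctions: 2.

2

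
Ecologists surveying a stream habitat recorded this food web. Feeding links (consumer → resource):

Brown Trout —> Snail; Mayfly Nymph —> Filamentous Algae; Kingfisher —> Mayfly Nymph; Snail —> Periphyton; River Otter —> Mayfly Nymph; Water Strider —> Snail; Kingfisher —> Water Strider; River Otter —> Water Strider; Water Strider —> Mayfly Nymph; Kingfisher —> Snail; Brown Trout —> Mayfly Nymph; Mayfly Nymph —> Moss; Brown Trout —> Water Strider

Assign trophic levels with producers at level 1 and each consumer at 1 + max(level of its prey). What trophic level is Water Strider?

Moss is a producer → level 1.
Mayfly Nymph eats Moss (level 1); other prey at levels: Filamentous Algae 1 → level 2.
Water Strider eats Mayfly Nymph (level 2); other prey at levels: Snail 2 → level 3.

Trophic level 3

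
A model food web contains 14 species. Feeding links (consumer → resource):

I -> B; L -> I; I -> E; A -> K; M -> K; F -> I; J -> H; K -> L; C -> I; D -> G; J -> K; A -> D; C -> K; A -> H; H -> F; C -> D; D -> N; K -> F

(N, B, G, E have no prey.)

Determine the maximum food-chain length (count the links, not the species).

4 links

One longest chain: B → I → L → K → C.
It has 5 species and 4 links.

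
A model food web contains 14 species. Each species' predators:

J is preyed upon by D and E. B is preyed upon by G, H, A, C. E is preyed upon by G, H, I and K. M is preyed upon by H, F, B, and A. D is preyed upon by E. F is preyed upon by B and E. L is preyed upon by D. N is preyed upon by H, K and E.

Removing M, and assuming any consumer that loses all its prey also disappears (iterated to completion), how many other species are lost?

4

Remove M.
Round 1: F (all prey gone) → extinct.
Round 2: B (all prey gone) → extinct.
Round 3: C (all prey gone), A (all prey gone) → extinct.
No further losses. Total secondary extinctions: 4.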